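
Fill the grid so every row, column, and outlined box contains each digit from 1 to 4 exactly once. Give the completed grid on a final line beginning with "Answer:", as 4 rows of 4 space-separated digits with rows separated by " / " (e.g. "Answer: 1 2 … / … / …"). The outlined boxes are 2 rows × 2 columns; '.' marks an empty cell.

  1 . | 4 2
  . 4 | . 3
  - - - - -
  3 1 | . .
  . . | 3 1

Step 1. [r2c1∈{2}] r2c1's peers cover all but 2. So r2c1=2.
Step 2. [r3c4∈{4}] r3c4's peers cover all but 4. So r3c4=4.
Step 3. [r3c3∈{2}] r3c3 has the single candidate 2. So r3c3=2.
Step 4. [r4c1∈{4}] only 4 remains possible at r4c1, so r4c1=4.
Step 5. [r2c3∈{1}] r2c3 has the single candidate 1 ⇒ r2c3=1.
Step 6. [r4c2∈{2}] r4c2 has the single candidate 2, so r4c2=2.
Step 7. [r1c2∈{3}] r1c2 has the single candidate 3. So r1c2=3.

Answer: 1 3 4 2 / 2 4 1 3 / 3 1 2 4 / 4 2 3 1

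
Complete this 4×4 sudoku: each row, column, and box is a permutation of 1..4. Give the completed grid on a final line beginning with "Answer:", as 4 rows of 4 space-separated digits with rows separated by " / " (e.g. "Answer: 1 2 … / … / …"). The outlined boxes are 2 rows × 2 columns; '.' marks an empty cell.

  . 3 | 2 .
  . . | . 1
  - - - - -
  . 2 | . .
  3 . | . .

Step 1. [r1c4∈{4}] r1c4's peers cover all but 4 ⇒ r1c4=4.
Step 2. [r4c2∈{1,4}] 1 has one home in col 2: r4c2 ⇒ r4c2=1.
Step 3. [r3c3∈{1,3,4}] 1 has one home in row 3: r3c3, so r3c3=1.
Step 4. [r3c1∈{4}] nothing but 4 survives at r3c1 ⇒ r3c1=4.
Step 5. [r3c4∈{3}] only 3 remains possible at r3c4, so r3c4=3.
Step 6. [r2c2∈{4}] r2c2 has the single candidate 4, so r2c2=4.
Step 7. [r2c3∈{3}] only 3 remains possible at r2c3 ⇒ r2c3=3.
Step 8. [r1c1∈{1}] only 1 remains possible at r1c1 ⇒ r1c1=1.
Step 9. [r4c4∈{2}] r4c4 is down to just 2 ⇒ r4c4=2.
Step 10. [r2c1∈{2}] only 2 remains possible at r2c1 ⇒ r2c1=2.
Step 11. [r4c3∈{4}] r4c3 has the single candidate 4. So r4c3=4.

Answer: 1 3 2 4 / 2 4 3 1 / 4 2 1 3 / 3 1 4 2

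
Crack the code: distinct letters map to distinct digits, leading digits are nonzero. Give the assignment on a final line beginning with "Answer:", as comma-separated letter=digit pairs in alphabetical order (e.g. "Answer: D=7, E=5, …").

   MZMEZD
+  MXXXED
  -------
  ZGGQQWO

Step 1. [col 1: D + D ≡ O (mod 10)] D=3 is one option consistent with column 1 (D + D ≡ O (mod 10), carry-in 0) — take it. So D=3.
Step 2. [Z] adding two 6-digit numbers gives at most 6+1 digits, and here it does — Z is that final carry and must be 1, so Z=1.
Step 3. [col 1: D + D ≡ O (mod 10)] in column 1 we have D+D≡O with carry-in 0; given D=3 and digits 1,3 already taken and all letters distinct, that pins O to 6, so O=6.
Step 4. [col 2: Z + E ≡ W (mod 10)] column 2 (Z + E ≡ W (mod 10), carry-in 0) doesn't pin W yet; pick W=9 and continue, so W=9.
Step 5. [col 2: Z + E ≡ W (mod 10)] from column 2 (Z=1, W=9, carry-in 0, digits 1,3,6,9 already taken and all letters distinct): E must equal 8, so E=8.
Step 6. [col 3: E + X ≡ Q (mod 10)] column 3 (E + X ≡ Q (mod 10), carry-in 0) doesn't pin Q yet; pick Q=0 and continue. So Q=0.
Step 7. [col 3: E + X ≡ Q (mod 10)] from column 3 (E=8, Q=0, carry-in 0, digits 0,1,3,6,8,9 already taken and all letters distinct): X must equal 2. So X=2.
Step 8. [col 4: M + X ≡ Q (mod 10)] column 4 reads M+X+carry(1)=Q with X=2, Q=0; with digits 0,1,2,3,6,8,9 already taken and all letters distinct, the only value for M is 7, so M=7.
Step 9. [col 5: Z + X ≡ G (mod 10)] column 5: given Z=1, X=2, carry-in 1, and digits 0,1,2,3,6,7,8,9 already taken and all letters distinct, Z+X≡G (mod 10) forces G=4, so G=4.

Answer: D=3, E=8, G=4, M=7, O=6, Q=0, W=9, X=2, Z=1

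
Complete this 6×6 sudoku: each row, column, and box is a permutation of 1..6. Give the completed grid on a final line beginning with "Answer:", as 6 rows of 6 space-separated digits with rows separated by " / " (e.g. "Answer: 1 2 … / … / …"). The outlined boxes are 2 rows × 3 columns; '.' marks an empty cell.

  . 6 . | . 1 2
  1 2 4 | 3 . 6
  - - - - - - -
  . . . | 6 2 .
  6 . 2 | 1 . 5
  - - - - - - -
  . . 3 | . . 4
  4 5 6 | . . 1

Step 1. [r3c2∈{1,3,4}] in row 3, 4 fits only at r3c2 ⇒ r3c2=4.
Step 2. [r1c3∈{5}] only 5 remains possible at r1c3 ⇒ r1c3=5.
Step 3. [r5c4∈{2,5}] across col 4, 5 lands solely at r5c4. So r5c4=5.
Step 4. [r3c6∈{3}] r3c6 is down to just 3. So r3c6=3.
Step 5. [r6c4∈{2}] only 2 remains possible at r6c4 ⇒ r6c4=2.
Step 6. [r5c2∈{1}] r5c2 is down to just 1 ⇒ r5c2=1.
Step 7. [r2c5∈{5}] r2c5's peers cover all but 5. So r2c5=5.
Step 8. [r3c3∈{1}] only 1 remains possible at r3c3. So r3c3=1.
Step 9. [r5c5∈{6}] r5c5's peers cover all but 6, so r5c5=6.
Step 10. [r4c2∈{3}] only 3 remains possible at r4c2. So r4c2=3.
Step 11. [r4c5∈{4}] r4c5's peers cover all but 4. So r4c5=4.
Step 12. [r3c1∈{5}] only 5 remains possible at r3c1 ⇒ r3c1=5.
Step 13. [r1c4∈{4}] r1c4's peers cover all but 4. So r1c4=4.
Step 14. [r6c5∈{3}] r6c5's peers cover all but 3 ⇒ r6c5=3.
Step 15. [r1c1∈{3}] only 3 remains possible at r1c1. So r1c1=3.
Step 16. [r5c1∈{2}] r5c1 is down to just 2, so r5c1=2.

Answer: 3 6 5 4 1 2 / 1 2 4 3 5 6 / 5 4 1 6 2 3 / 6 3 2 1 4 5 / 2 1 3 5 6 4 / 4 5 6 2 3 1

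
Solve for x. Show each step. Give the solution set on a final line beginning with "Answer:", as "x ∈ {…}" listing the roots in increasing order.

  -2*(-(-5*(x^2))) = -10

Step 1. [-2*(-(-5*(x^2))) = -10] LHS = -2·(…); ÷-2 both sides, so div: -(-5*(x^2)) = 5.
Step 2. [-(-5*(x^2)) = 5] LHS negated; negate both sides. So neg: -5*(x^2) = -5.
Step 3. [-5*(x^2) = -5] divide by the outer -5. So div: x^2 = 1.
Step 4. [x^2 = 1] √ both sides: 1 ≥ 0 gives two branches ⇒ sqrt: x = 1 or -1.

Answer: x ∈ {-1, 1}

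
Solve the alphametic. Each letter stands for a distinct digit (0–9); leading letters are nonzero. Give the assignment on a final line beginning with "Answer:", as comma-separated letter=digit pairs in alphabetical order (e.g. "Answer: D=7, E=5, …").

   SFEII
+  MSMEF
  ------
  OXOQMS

Step 1. [col 1: I + F ≡ S (mod 10)] several values work for S in column 1 (I + F ≡ S (mod 10), carry-in 0); try S=8. So S=8.
Step 2. [col 1: I + F ≡ S (mod 10)] no forcing yet in column 1 (carry-in 0); F=3 is free and consistent — try it, so F=3.
Step 3. [col 1: I + F ≡ S (mod 10)] in column 1 we have I+F≡S with carry-in 0; given F=3, S=8 and digits 3,8 already taken and all letters distinct, that pins I to 5 ⇒ I=5.
Step 4. [col 2: I + E ≡ M (mod 10)] column 2 (I + E ≡ M (mod 10), carry-in 0) doesn't pin E yet; pick E=2 and continue ⇒ E=2.
Step 5. [O] the sum has 6 digits but both addends have 5; that extra leading digit O is the final carry, namely 1. So O=1.
Step 6. [col 2: I + E ≡ M (mod 10)] column 2 reads I+E+carry(0)=M with I=5, E=2; with digits 1,2,3,5,8 already taken and all letters distinct, the only value for M is 7, so M=7.
Step 7. [col 3: E + M ≡ Q (mod 10)] column 3: given E=2, M=7, carry-in 0, and digits 1,2,3,5,7,8 already taken and all letters distinct, E+M≡Q (mod 10) forces Q=9. So Q=9.
Step 8. [col 5: S + M ≡ X (mod 10)] column 5: given S=8, M=7, carry-in 1, and digits 1,2,3,5,7,8,9 already taken and all letters distinct, S+M≡X (mod 10) forces X=6, so X=6.

Answer: E=2, F=3, I=5, M=7, O=1, Q=9, S=8, X=6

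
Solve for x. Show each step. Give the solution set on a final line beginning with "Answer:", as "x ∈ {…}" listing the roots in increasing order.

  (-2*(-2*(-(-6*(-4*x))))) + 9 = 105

Step 1. [(-2*(-2*(-(-6*(-4*x))))) + 9 = 105] subtract 9: x sits inside (… + 9) ⇒ sub: -2*(-2*(-(-6*(-4*x)))) = 96.
Step 2. [-2*(-2*(-(-6*(-4*x)))) = 96] -2 out front; divide by -2. So div: -2*(-(-6*(-4*x))) = -48.
Step 3. [-2*(-(-6*(-4*x))) = -48] LHS = -2·(…); ÷-2 both sides, so div: -(-6*(-4*x)) = 24.
Step 4. [-(-6*(-4*x)) = 24] LHS negated; negate both sides. So neg: -6*(-4*x) = -24.
Step 5. [-6*(-4*x) = -24] -6 out front; divide by -6. So div: -4*x = 4.
Step 6. [-4*x = 4] divide by the outer -4, so div: x = -1.

Answer: x ∈ {-1}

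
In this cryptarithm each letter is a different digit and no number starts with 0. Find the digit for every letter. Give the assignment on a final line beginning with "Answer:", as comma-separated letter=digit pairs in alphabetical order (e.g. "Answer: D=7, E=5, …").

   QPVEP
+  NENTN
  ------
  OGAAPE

Step 1. [O] O is the leading digit of a 6-digit sum of two 5-digit numbers; the final carry is exactly 1, so O=1.
Step 2. [col 1: P + N ≡ E (mod 10)] P=3 is one option consistent with column 1 (P + N ≡ E (mod 10), carry-in 0) — take it ⇒ P=3.
Step 3. [col 1: P + N ≡ E (mod 10)] E=2 is one option consistent with column 1 (P + N ≡ E (mod 10), carry-in 0) — take it ⇒ E=2.
Step 4. [col 1: P + N ≡ E (mod 10)] column 1: given P=3, E=2, carry-in 0, and digits 1,2,3 already taken and all letters distinct, P+N≡E (mod 10) forces N=9. So N=9.
Step 5. [col 2: E + T ≡ P (mod 10)] column 2: given E=2, P=3, carry-in 1, and digits 1,2,3,9 already taken and all letters distinct, E+T≡P (mod 10) forces T=0 ⇒ T=0.
Step 6. [col 3: V + N ≡ A (mod 10)] several values work for V in column 3 (V + N ≡ A (mod 10), carry-in 0); try V=7. So V=7.
Step 7. [col 3: V + N ≡ A (mod 10)] in column 3 we have V+N≡A with carry-in 0; given V=7, N=9 and digits 0,1,2,3,7,9 already taken and all letters distinct, that pins A to 6 ⇒ A=6.
Step 8. [col 5: Q + N ≡ G (mod 10)] in column 5 we have Q+N≡G with carry-in 0; given N=9 and digits 0,1,2,3,6,7,9 already taken and all letters distinct, that pins Q to 5. So Q=5.
Step 9. [col 5: Q + N ≡ G (mod 10)] from column 5 (Q=5, N=9, carry-in 0, digits 0,1,2,3,5,6,7,9 already taken and all letters distinct): G must equal 4, so G=4.

Answer: A=6, E=2, G=4, N=9, O=1, P=3, Q=5, T=0, V=7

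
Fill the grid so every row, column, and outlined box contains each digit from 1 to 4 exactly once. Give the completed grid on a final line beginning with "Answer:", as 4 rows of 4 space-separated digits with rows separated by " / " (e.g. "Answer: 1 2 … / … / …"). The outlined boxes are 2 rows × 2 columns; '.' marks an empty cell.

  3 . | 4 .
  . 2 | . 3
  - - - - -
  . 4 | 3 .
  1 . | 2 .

Step 1. [r3c4∈{1}] r3c4 has the single candidate 1 ⇒ r3c4=1.
Step 2. [r2c3∈{1}] r2c3 has the single candidate 1 ⇒ r2c3=1.
Step 3. [r1c4∈{2}] r1c4 is down to just 2 ⇒ r1c4=2.
Step 4. [r2c1∈{4}] only 4 remains possible at r2c1, so r2c1=4.
Step 5. [r3c1∈{2}] r3c1 is down to just 2. So r3c1=2.
Step 6. [r1c2∈{1}] r1c2's peers cover all but 1, so r1c2=1.
Step 7. [r4c2∈{3}] r4c2 is down to just 3 ⇒ r4c2=3.
Step 8. [r4c4∈{4}] r4c4 is down to just 4 ⇒ r4c4=4.

Answer: 3 1 4 2 / 4 2 1 3 / 2 4 3 1 / 1 3 2 4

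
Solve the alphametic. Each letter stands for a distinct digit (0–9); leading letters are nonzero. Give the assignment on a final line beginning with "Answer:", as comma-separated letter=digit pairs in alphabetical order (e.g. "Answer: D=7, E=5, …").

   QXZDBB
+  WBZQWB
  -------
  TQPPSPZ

Step 1. [col 1: B + B ≡ Z (mod 10)] Z=6 is one option consistent with column 1 (B + B ≡ Z (mod 10), carry-in 0) — take it. So Z=6.
Step 2. [T] T is the leading digit of a 7-digit sum of two 6-digit numbers; the final carry is exactly 1 ⇒ T=1.
Step 3. [col 1: B + B ≡ Z (mod 10)] B=3 is one option consistent with column 1 (B + B ≡ Z (mod 10), carry-in 0) — take it. So B=3.
Step 4. [col 2: B + W ≡ P (mod 10)] no forcing yet in column 2 (carry-in 0); P=2 is free and consistent — try it, so P=2.
Step 5. [col 2: B + W ≡ P (mod 10)] in column 2 we have B+W≡P with carry-in 0; given B=3, P=2 and digits 1,2,3,6 already taken and all letters distinct, that pins W to 9. So W=9.
Step 6. [col 3: D + Q ≡ S (mod 10)] column 3 (D + Q ≡ S (mod 10), carry-in 1) doesn't pin S yet; pick S=5 and continue, so S=5.
Step 7. [col 3: D + Q ≡ S (mod 10)] several values work for D in column 3 (D + Q ≡ S (mod 10), carry-in 1); try D=0, so D=0.
Step 8. [col 3: D + Q ≡ S (mod 10)] column 3: given D=0, S=5, carry-in 1, and digits 0,1,2,3,5,6,9 already taken and all letters distinct, D+Q≡S (mod 10) forces Q=4 ⇒ Q=4.
Step 9. [col 5: X + B ≡ P (mod 10)] column 5: given B=3, P=2, carry-in 1, and digits 0,1,2,3,4,5,6,9 already taken and all letters distinct, X+B≡P (mod 10) forces X=8 ⇒ X=8.

Answer: B=3, D=0, P=2, Q=4, S=5, T=1, W=9, X=8, Z=6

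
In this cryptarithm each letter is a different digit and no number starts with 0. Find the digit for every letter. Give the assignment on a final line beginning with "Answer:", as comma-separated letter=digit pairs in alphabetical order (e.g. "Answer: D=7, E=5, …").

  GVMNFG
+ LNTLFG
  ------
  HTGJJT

Step 1. [col 1: G + G ≡ T (mod 10)] several values work for T in column 1 (G + G ≡ T (mod 10), carry-in 0); try T=2. So T=2.
Step 2. [col 1: G + G ≡ T (mod 10)] G=6 is one option consistent with column 1 (G + G ≡ T (mod 10), carry-in 0) — take it ⇒ G=6.
Step 3. [col 2: F + F ≡ J (mod 10)] column 2 (F + F ≡ J (mod 10), carry-in 1) doesn't pin J yet; pick J=5 and continue, so J=5.
Step 4. [col 2: F + F ≡ J (mod 10)] column 2 reads F+F+carry(1)=J with J=5; with digits 2,5,6 already taken and all letters distinct, the only value for F is 7. So F=7.
Step 5. [col 3: N + L ≡ J (mod 10)] no forcing yet in column 3 (carry-in 1); L=1 is free and consistent — try it. So L=1.
Step 6. [col 3: N + L ≡ J (mod 10)] from column 3 (L=1, J=5, carry-in 1, digits 1,2,5,6,7 already taken and all letters distinct): N must equal 3. So N=3.
Step 7. [col 4: M + T ≡ G (mod 10)] in column 4 we have M+T≡G with carry-in 0; given T=2, G=6 and digits 1,2,3,5,6,7 already taken and all letters distinct, that pins M to 4. So M=4.
Step 8. [col 5: V + N ≡ T (mod 10)] column 5: given N=3, T=2, carry-in 0, and digits 1,2,3,4,5,6,7 already taken and all letters distinct, V+N≡T (mod 10) forces V=9. So V=9.
Step 9. [col 6: G + L ≡ H (mod 10)] column 6: given G=6, L=1, carry-in 1, and digits 1,2,3,4,5,6,7,9 already taken and all letters distinct, G+L≡H (mod 10) forces H=8, so H=8.

Answer: F=7, G=6, H=8, J=5, L=1, M=4, N=3, T=2, V=9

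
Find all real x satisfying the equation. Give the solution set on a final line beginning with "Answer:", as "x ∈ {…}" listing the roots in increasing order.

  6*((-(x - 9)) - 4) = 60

Step 1. [6*((-(x - 9)) - 4) = 60] divide by the outer 6 ⇒ div: (-(x - 9)) - 4 = 10.
Step 2. [(-(x - 9)) - 4 = 10] 4 comes off first (add 4), so sub: -(x - 9) = 14.
Step 3. [-(x - 9) = 14] leading − — multiply by −1, so neg: x - 9 = -14.
Step 4. [x - 9 = -14] the outer -9 inverts by adding 9, so sub: x = -5.

Answer: x ∈ {-5}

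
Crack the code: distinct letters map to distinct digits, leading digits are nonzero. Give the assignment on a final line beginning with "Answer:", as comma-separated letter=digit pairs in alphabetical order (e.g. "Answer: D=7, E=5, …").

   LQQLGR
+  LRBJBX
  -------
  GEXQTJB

Step 1. [col 1: R + X ≡ B (mod 10)] column 1 (R + X ≡ B (mod 10), carry-in 0) doesn't pin R yet; pick R=6 and continue ⇒ R=6.
Step 2. [col 1: R + X ≡ B (mod 10)] several values work for X in column 1 (R + X ≡ B (mod 10), carry-in 0); try X=4. So X=4.
Step 3. [G] the sum has 7 digits but both addends have 6; that extra leading digit G is the final carry, namely 1. So G=1.
Step 4. [col 1: R + X ≡ B (mod 10)] column 1 reads R+X+carry(0)=B with R=6, X=4; with digits 1,4,6 already taken and all letters distinct, the only value for B is 0 ⇒ B=0.
Step 5. [col 2: G + B ≡ J (mod 10)] column 2 reads G+B+carry(1)=J with G=1, B=0; with digits 0,1,4,6 already taken and all letters distinct, the only value for J is 2, so J=2.
Step 6. [col 3: L + J ≡ T (mod 10)] no forcing yet in column 3 (carry-in 0); T=9 is free and consistent — try it, so T=9.
Step 7. [col 3: L + J ≡ T (mod 10)] column 3 reads L+J+carry(0)=T with J=2, T=9; with digits 0,1,2,4,6,9 already taken and all letters distinct, the only value for L is 7 ⇒ L=7.
Step 8. [col 4: Q + B ≡ Q (mod 10)] several values work for Q in column 4 (Q + B ≡ Q (mod 10), carry-in 0); try Q=8, so Q=8.
Step 9. [col 6: L + L ≡ E (mod 10)] from column 6 (L=7, carry-in 1, digits 0,1,2,4,6,7,8,9 already taken and all letters distinct): E must equal 5, so E=5.

Answer: B=0, E=5, G=1, J=2, L=7, Q=8, R=6, T=9, X=4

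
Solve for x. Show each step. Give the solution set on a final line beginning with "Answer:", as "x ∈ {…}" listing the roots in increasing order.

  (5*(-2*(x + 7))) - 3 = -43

Step 1. [(5*(-2*(x + 7))) - 3 = -43] peel the -3: add 3 from each side ⇒ sub: 5*(-2*(x + 7)) = -40.
Step 2. [5*(-2*(x + 7)) = -40] leading coefficient 5: divide by 5 ⇒ div: -2*(x + 7) = -8.
Step 3. [-2*(x + 7) = -8] LHS = -2·(…); ÷-2 both sides ⇒ div: x + 7 = 4.
Step 4. [x + 7 = 4] peel the +7: subtract 7 from each side. So sub: x = -3.

Answer: x ∈ {-3}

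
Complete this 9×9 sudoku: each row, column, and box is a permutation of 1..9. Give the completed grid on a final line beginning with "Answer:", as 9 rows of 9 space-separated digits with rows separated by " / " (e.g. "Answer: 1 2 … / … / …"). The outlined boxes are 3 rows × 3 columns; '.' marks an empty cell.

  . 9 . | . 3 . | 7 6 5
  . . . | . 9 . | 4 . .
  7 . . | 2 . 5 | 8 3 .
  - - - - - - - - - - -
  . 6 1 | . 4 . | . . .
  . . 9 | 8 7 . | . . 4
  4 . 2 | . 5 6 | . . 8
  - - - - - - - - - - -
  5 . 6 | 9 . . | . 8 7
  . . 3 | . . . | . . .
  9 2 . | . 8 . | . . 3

Step 1. [r8c9∈{1,2,6,9}] r8c9 is the only open cell in col 9 admitting 6. So r8c9=6.
Step 2. [r5c1∈{3}] nothing but 3 survives at r5c1 ⇒ r5c1=3.
Step 3. [r9c4∈{1,4,5,6,7}] 6 has one home in row 9: r9c4 ⇒ r9c4=6.
Step 4. [r4c6∈{2,3,9}] in col 6, 9 fits only at r4c6 ⇒ r4c6=9.
Step 5. [r5c6∈{1,2}] in box 5, 2 fits only at r5c6. So r5c6=2.
Step 6. [r6c4∈{1,3}] r6c4 is the only open cell in box 5 admitting 1. So r6c4=1.
Step 7. [r8c4∈{4,5,7}] 5 has one home in col 4: r8c4. So r8c4=5.
Step 8. [r4c8∈{2,5,7}] in row 4, 7 fits only at r4c8. So r4c8=7.
Step 9. [r4c7∈{2,3,5}] r4c7 is the only open cell in row 4 admitting 5 ⇒ r4c7=5.
Step 10. [r9c7∈{1}] r9c7's peers cover all but 1, so r9c7=1.
Step 11. [r3c3∈{4}] only 4 remains possible at r3c3. So r3c3=4.
Step 12. [r3c2∈{1}] r3c2's peers cover all but 1 ⇒ r3c2=1.
Step 13. [r1c3∈{8}] nothing but 8 survives at r1c3 ⇒ r1c3=8.
Step 14. [r1c6∈{1,4}] 1 has one home in row 1: r1c6. So r1c6=1.
Step 15. [r8c2∈{4,7,8}] in col 2, 8 fits only at r8c2. So r8c2=8.
Step 16. [r7c7∈{2}] r7c7 has the single candidate 2. So r7c7=2.
Step 17. [r2c8∈{1,2}] col 8 places 2 nowhere but r2c8, so r2c8=2.
Step 18. [r8c6∈{4,7}] r8c6 is the only open cell in row 8 admitting 7, so r8c6=7.
Step 19. [r9c6∈{4}] only 4 remains possible at r9c6 ⇒ r9c6=4.
Step 20. [r6c8∈{9}] r6c8 is down to just 9. So r6c8=9.
Step 21. [r2c2∈{3,5}] r2c2 is the only open cell in row 2 admitting 3 ⇒ r2c2=3.
Step 22. [r8c5∈{1,2}] 2 has one home in row 8: r8c5, so r8c5=2.
Step 23. [r2c6∈{8}] r2c6's peers cover all but 8, so r2c6=8.
Step 24. [r2c9∈{1}] nothing but 1 survives at r2c9, so r2c9=1.
Step 25. [r5c8∈{1}] r5c8 is down to just 1 ⇒ r5c8=1.
Step 26. [r4c4∈{3}] r4c4 is down to just 3. So r4c4=3.
Step 27. [r5c7∈{6}] nothing but 6 survives at r5c7. So r5c7=6.
Step 28. [r9c3∈{7}] r9c3's peers cover all but 7, so r9c3=7.
Step 29. [r8c8∈{4}] r8c8 is down to just 4 ⇒ r8c8=4.
Step 30. [r2c3∈{5}] r2c3 is down to just 5, so r2c3=5.
Step 31. [r9c8∈{5}] r9c8 has the single candidate 5, so r9c8=5.
Step 32. [r7c5∈{1}] r7c5 is down to just 1 ⇒ r7c5=1.
Step 33. [r6c7∈{3}] r6c7's peers cover all but 3. So r6c7=3.
Step 34. [r5c2∈{5}] r5c2's peers cover all but 5 ⇒ r5c2=5.
Step 35. [r4c9∈{2}] only 2 remains possible at r4c9. So r4c9=2.
Step 36. [r8c1∈{1}] r8c1 is down to just 1. So r8c1=1.
Step 37. [r8c7∈{9}] r8c7 has the single candidate 9, so r8c7=9.
Step 38. [r2c1∈{6}] r2c1's peers cover all but 6 ⇒ r2c1=6.
Step 39. [r1c4∈{4}] nothing but 4 survives at r1c4 ⇒ r1c4=4.
Step 40. [r7c2∈{4}] r7c2's peers cover all but 4 ⇒ r7c2=4.
Step 41. [r7c6∈{3}] nothing but 3 survives at r7c6, so r7c6=3.
Step 42. [r3c9∈{9}] only 9 remains possible at r3c9 ⇒ r3c9=9.
Step 43. [r1c1∈{2}] only 2 remains possible at r1c1 ⇒ r1c1=2.
Step 44. [r4c1∈{8}] r4c1 is down to just 8, so r4c1=8.
Step 45. [r6c2∈{7}] nothing but 7 survives at r6c2, so r6c2=7.
Step 46. [r2c4∈{7}] only 7 remains possible at r2c4 ⇒ r2c4=7.
Step 47. [r3c5∈{6}] r3c5 has the single candidate 6 ⇒ r3c5=6.

Answer: 2 9 8 4 3 1 7 6 5 / 6 3 5 7 9 8 4 2 1 / 7 1 4 2 6 5 8 3 9 / 8 6 1 3 4 9 5 7 2 / 3 5 9 8 7 2 6 1 4 / 4 7 2 1 5 6 3 9 8 / 5 4 6 9 1 3 2 8 7 / 1 8 3 5 2 7 9 4 6 / 9 2 7 6 8 4 1 5 3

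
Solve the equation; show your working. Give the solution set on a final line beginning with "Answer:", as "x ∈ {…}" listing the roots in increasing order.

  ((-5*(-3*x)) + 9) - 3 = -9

Step 1. [((-5*(-3*x)) + 9) - 3 = -9] peel the -3: add 3 from each side. So sub: (-5*(-3*x)) + 9 = -6.
Step 2. [(-5*(-3*x)) + 9 = -6] subtract 9: x sits inside (… + 9), so sub: -5*(-3*x) = -15.
Step 3. [-5*(-3*x) = -15] -5·(inner) — divide through by -5 ⇒ div: -3*x = 3.
Step 4. [-3*x = 3] -3 out front; divide by -3. So div: x = -1.

Answer: x ∈ {-1}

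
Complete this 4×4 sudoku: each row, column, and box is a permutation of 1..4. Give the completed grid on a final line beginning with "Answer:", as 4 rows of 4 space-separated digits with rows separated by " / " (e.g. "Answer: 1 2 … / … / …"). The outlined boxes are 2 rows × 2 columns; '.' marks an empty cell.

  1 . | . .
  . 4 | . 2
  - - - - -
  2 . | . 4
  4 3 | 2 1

Step 1. [r3c3∈{3}] nothing but 3 survives at r3c3. So r3c3=3.
Step 2. [r1c3∈{4}] r1c3's peers cover all but 4 ⇒ r1c3=4.
Step 3. [r2c1∈{3}] r2c1 is down to just 3. So r2c1=3.
Step 4. [r2c3∈{1}] r2c3 is down to just 1. So r2c3=1.
Step 5. [r1c4∈{3}] r1c4's peers cover all but 3. So r1c4=3.
Step 6. [r1c2∈{2}] r1c2 is down to just 2. So r1c2=2.
Step 7. [r3c2∈{1}] only 1 remains possible at r3c2 ⇒ r3c2=1.

Answer: 1 2 4 3 / 3 4 1 2 / 2 1 3 4 / 4 3 2 1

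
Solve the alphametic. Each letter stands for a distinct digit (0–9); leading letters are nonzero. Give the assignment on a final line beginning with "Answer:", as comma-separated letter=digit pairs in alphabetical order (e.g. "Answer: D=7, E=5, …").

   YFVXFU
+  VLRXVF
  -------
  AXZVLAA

Step 1. [col 1: U + F ≡ A (mod 10)] several values work for A in column 1 (U + F ≡ A (mod 10), carry-in 0); try A=1. So A=1.
Step 2. [col 1: U + F ≡ A (mod 10)] no forcing yet in column 1 (carry-in 0); F=3 is free and consistent — try it. So F=3.
Step 3. [col 1: U + F ≡ A (mod 10)] column 1: given F=3, A=1, carry-in 0, and digits 1,3 already taken and all letters distinct, U+F≡A (mod 10) forces U=8, so U=8.
Step 4. [col 2: F + V ≡ A (mod 10)] column 2 reads F+V+carry(1)=A with F=3, A=1; with digits 1,3,8 already taken and all letters distinct, the only value for V is 7. So V=7.
Step 5. [col 3: X + X ≡ L (mod 10)] column 3 (X + X ≡ L (mod 10), carry-in 1) doesn't pin X yet; pick X=4 and continue, so X=4.
Step 6. [col 3: X + X ≡ L (mod 10)] column 3 reads X+X+carry(1)=L with X=4; with digits 1,3,4,7,8 already taken and all letters distinct, the only value for L is 9 ⇒ L=9.
Step 7. [col 4: V + R ≡ V (mod 10)] column 4 reads V+R+carry(0)=V with V=7; with digits 1,3,4,7,8,9 already taken and all letters distinct, the only value for R is 0 ⇒ R=0.
Step 8. [col 5: F + L ≡ Z (mod 10)] in column 5 we have F+L≡Z with carry-in 0; given F=3, L=9 and digits 0,1,3,4,7,8,9 already taken and all letters distinct, that pins Z to 2, so Z=2.
Step 9. [col 6: Y + V ≡ X (mod 10)] in column 6 we have Y+V≡X with carry-in 1; given V=7, X=4 and digits 0,1,2,3,4,7,8,9 already taken and all letters distinct, that pins Y to 6. So Y=6.

Answer: A=1, F=3, L=9, R=0, U=8, V=7, X=4, Y=6, Z=2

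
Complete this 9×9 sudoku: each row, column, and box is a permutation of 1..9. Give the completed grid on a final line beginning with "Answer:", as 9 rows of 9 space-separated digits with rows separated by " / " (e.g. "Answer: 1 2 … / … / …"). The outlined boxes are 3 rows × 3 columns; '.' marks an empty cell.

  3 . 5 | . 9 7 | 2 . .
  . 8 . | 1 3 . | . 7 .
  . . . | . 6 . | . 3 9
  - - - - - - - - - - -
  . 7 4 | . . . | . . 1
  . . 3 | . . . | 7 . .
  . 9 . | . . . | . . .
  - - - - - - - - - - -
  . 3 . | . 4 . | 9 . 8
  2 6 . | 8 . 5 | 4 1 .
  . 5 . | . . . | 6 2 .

Step 1. [r1c4∈{4}] nothing but 4 survives at r1c4. So r1c4=4.
Step 2. [r2c6∈{2}] nothing but 2 survives at r2c6 ⇒ r2c6=2.
Step 3. [r9c1∈{1,4,7,8,9}] r9c1 is the only open cell in row 9 admitting 4, so r9c1=4.
Step 4. [r8c5∈{7}] only 7 remains possible at r8c5, so r8c5=7.
Step 5. [r3c7∈{1,5,8}] r3c7 is the only open cell in col 7 admitting 1 ⇒ r3c7=1.
Step 6. [r9c5∈{1}] r9c5 is down to just 1, so r9c5=1.
Step 7. [r6c4∈{2,3,5,6,7}] r6c4 is the only open cell in row 6 admitting 7 ⇒ r6c4=7.
Step 8. [r1c9∈{6}] r1c9 has the single candidate 6, so r1c9=6.
Step 9. [r7c6∈{6}] r7c6 has the single candidate 6. So r7c6=6.
Step 10. [r3c6∈{8}] r3c6 is down to just 8, so r3c6=8.
Step 11. [r2c7∈{5}] only 5 remains possible at r2c7 ⇒ r2c7=5.
Step 12. [r7c8∈{5}] r7c8 has the single candidate 5. So r7c8=5.
Step 13. [r9c3∈{7,8,9}] across row 9, 8 lands solely at r9c3. So r9c3=8.
Step 14. [r1c8∈{8}] only 8 remains possible at r1c8, so r1c8=8.
Step 15. [r3c4∈{5}] r3c4 has the single candidate 5, so r3c4=5.
Step 16. [r2c1∈{6,9}] col 1 places 9 nowhere but r2c1 ⇒ r2c1=9.
Step 17. [r8c9∈{3}] r8c9 is down to just 3, so r8c9=3.
Step 18. [r3c1∈{7}] r3c1's peers cover all but 7. So r3c1=7.
Step 19. [r7c1∈{1}] nothing but 1 survives at r7c1, so r7c1=1.
Step 20. [r6c3∈{1,2,6}] 1 has one home in col 3: r6c3. So r6c3=1.
Step 21. [r5c2∈{2}] nothing but 2 survives at r5c2 ⇒ r5c2=2.
Step 22. [r6c9∈{2,4,5}] 2 has one home in col 9: r6c9. So r6c9=2.
Step 23. [r4c5∈{2,5,8}] 2 has one home in col 5: r4c5, so r4c5=2.
Step 24. [r4c1∈{5,6,8}] row 4 places 5 nowhere but r4c1 ⇒ r4c1=5.
Step 25. [r5c6∈{1,4,9}] in row 5, 1 fits only at r5c6. So r5c6=1.
Step 26. [r5c9∈{4,5}] r5c9 is the only open cell in col 9 admitting 5, so r5c9=5.
Step 27. [r5c8∈{4,6,9}] row 5 places 4 nowhere but r5c8, so r5c8=4.
Step 28. [r5c4∈{6,9}] in row 5, 9 fits only at r5c4, so r5c4=9.
Step 29. [r4c6∈{3}] r4c6 has the single candidate 3. So r4c6=3.
Step 30. [r5c1∈{6,8}] across row 5, 6 lands solely at r5c1 ⇒ r5c1=6.
Step 31. [r6c1∈{8}] nothing but 8 survives at r6c1, so r6c1=8.
Step 32. [r4c4∈{6}] r4c4 is down to just 6. So r4c4=6.
Step 33. [r8c3∈{9}] r8c3's peers cover all but 9, so r8c3=9.
Step 34. [r9c9∈{7}] r9c9 has the single candidate 7. So r9c9=7.
Step 35. [r3c3∈{2}] only 2 remains possible at r3c3, so r3c3=2.
Step 36. [r9c4∈{3}] only 3 remains possible at r9c4 ⇒ r9c4=3.
Step 37. [r7c4∈{2}] r7c4 is down to just 2 ⇒ r7c4=2.
Step 38. [r4c7∈{8}] only 8 remains possible at r4c7. So r4c7=8.
Step 39. [r2c9∈{4}] r2c9's peers cover all but 4, so r2c9=4.
Step 40. [r4c8∈{9}] nothing but 9 survives at r4c8. So r4c8=9.
Step 41. [r5c5∈{8}] only 8 remains possible at r5c5. So r5c5=8.
Step 42. [r9c6∈{9}] r9c6 has the single candidate 9, so r9c6=9.
Step 43. [r6c5∈{5}] only 5 remains possible at r6c5, so r6c5=5.
Step 44. [r6c6∈{4}] r6c6's peers cover all but 4. So r6c6=4.
Step 45. [r6c7∈{3}] r6c7 is down to just 3. So r6c7=3.
Step 46. [r6c8∈{6}] r6c8 is down to just 6 ⇒ r6c8=6.
Step 47. [r2c3∈{6}] only 6 remains possible at r2c3, so r2c3=6.
Step 48. [r7c3∈{7}] only 7 remains possible at r7c3, so r7c3=7.
Step 49. [r1c2∈{1}] r1c2's peers cover all but 1. So r1c2=1.
Step 50. [r3c2∈{4}] r3c2 has the single candidate 4 ⇒ r3c2=4.

Answer: 3 1 5 4 9 7 2 8 6 / 9 8 6 1 3 2 5 7 4 / 7 4 2 5 6 8 1 3 9 / 5 7 4 6 2 3 8 9 1 / 6 2 3 9 8 1 7 4 5 / 8 9 1 7 5 4 3 6 2 / 1 3 7 2 4 6 9 5 8 / 2 6 9 8 7 5 4 1 3 / 4 5 8 3 1 9 6 2 7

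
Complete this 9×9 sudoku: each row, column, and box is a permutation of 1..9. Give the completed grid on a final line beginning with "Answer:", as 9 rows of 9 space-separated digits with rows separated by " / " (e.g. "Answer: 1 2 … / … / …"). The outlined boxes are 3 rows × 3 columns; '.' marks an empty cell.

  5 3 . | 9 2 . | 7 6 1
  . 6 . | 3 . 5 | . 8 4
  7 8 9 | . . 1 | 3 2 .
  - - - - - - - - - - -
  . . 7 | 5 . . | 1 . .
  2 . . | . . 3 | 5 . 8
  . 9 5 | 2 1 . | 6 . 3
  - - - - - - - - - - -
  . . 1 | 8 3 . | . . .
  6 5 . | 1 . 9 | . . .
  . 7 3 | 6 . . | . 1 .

Step 1. [r4c2∈{4}] nothing but 4 survives at r4c2 ⇒ r4c2=4.
Step 2. [r7c8∈{4,5,7,9}] across col 8, 5 lands solely at r7c8. So r7c8=5.
Step 3. [r4c5∈{6,8,9}] in col 5, 8 fits only at r4c5 ⇒ r4c5=8.
Step 4. [r5c5∈{4,6,7,9}] r5c5 is the only open cell in col 5 admitting 9 ⇒ r5c5=9.
Step 5. [r4c9∈{2,9}] in row 4, 2 fits only at r4c9, so r4c9=2.
Step 6. [r9c9∈{9}] r9c9 has the single candidate 9 ⇒ r9c9=9.
Step 7. [r8c3∈{2,4,8}] in col 3, 8 fits only at r8c3, so r8c3=8.
Step 8. [r9c1∈{4}] r9c1 is down to just 4, so r9c1=4.
Step 9. [r8c7∈{2,4}] row 8 places 2 nowhere but r8c7. So r8c7=2.
Step 10. [r3c4∈{4}] r3c4 is down to just 4 ⇒ r3c4=4.
Step 11. [r5c8∈{4,7}] in row 5, 4 fits only at r5c8 ⇒ r5c8=4.
Step 12. [r8c9∈{7}] only 7 remains possible at r8c9, so r8c9=7.
Step 13. [r7c6∈{2,4,7}] r7c6 is the only open cell in row 7 admitting 7, so r7c6=7.
Step 14. [r8c5∈{4}] r8c5's peers cover all but 4. So r8c5=4.
Step 15. [r5c2∈{1}] r5c2's peers cover all but 1. So r5c2=1.
Step 16. [r4c8∈{9}] only 9 remains possible at r4c8. So r4c8=9.
Step 17. [r9c5∈{5}] only 5 remains possible at r9c5. So r9c5=5.
Step 18. [r1c3∈{4}] r1c3's peers cover all but 4 ⇒ r1c3=4.
Step 19. [r2c5∈{7}] nothing but 7 survives at r2c5, so r2c5=7.
Step 20. [r7c1∈{9}] r7c1 has the single candidate 9 ⇒ r7c1=9.
Step 21. [r6c6∈{4}] nothing but 4 survives at r6c6 ⇒ r6c6=4.
Step 22. [r6c8∈{7}] r6c8's peers cover all but 7. So r6c8=7.
Step 23. [r8c8∈{3}] only 3 remains possible at r8c8, so r8c8=3.
Step 24. [r2c3∈{2}] nothing but 2 survives at r2c3 ⇒ r2c3=2.
Step 25. [r9c6∈{2}] r9c6 is down to just 2. So r9c6=2.
Step 26. [r7c7∈{4}] nothing but 4 survives at r7c7, so r7c7=4.
Step 27. [r4c6∈{6}] only 6 remains possible at r4c6 ⇒ r4c6=6.
Step 28. [r5c4∈{7}] r5c4 has the single candidate 7, so r5c4=7.
Step 29. [r9c7∈{8}] nothing but 8 survives at r9c7. So r9c7=8.
Step 30. [r3c9∈{5}] r3c9 is down to just 5, so r3c9=5.
Step 31. [r6c1∈{8}] r6c1 is down to just 8 ⇒ r6c1=8.
Step 32. [r5c3∈{6}] r5c3 has the single candidate 6 ⇒ r5c3=6.
Step 33. [r3c5∈{6}] only 6 remains possible at r3c5, so r3c5=6.
Step 34. [r1c6∈{8}] r1c6's peers cover all but 8, so r1c6=8.
Step 35. [r7c9∈{6}] r7c9's peers cover all but 6, so r7c9=6.
Step 36. [r2c1∈{1}] r2c1 has the single candidate 1, so r2c1=1.
Step 37. [r7c2∈{2}] r7c2 is down to just 2 ⇒ r7c2=2.
Step 38. [r2c7∈{9}] nothing but 9 survives at r2c7, so r2c7=9.
Step 39. [r4c1∈{3}] r4c1's peers cover all but 3 ⇒ r4c1=3.

Answer: 5 3 4 9 2 8 7 6 1 / 1 6 2 3 7 5 9 8 4 / 7 8 9 4 6 1 3 2 5 / 3 4 7 5 8 6 1 9 2 / 2 1 6 7 9 3 5 4 8 / 8 9 5 2 1 4 6 7 3 / 9 2 1 8 3 7 4 5 6 / 6 5 8 1 4 9 2 3 7 / 4 7 3 6 5 2 8 1 9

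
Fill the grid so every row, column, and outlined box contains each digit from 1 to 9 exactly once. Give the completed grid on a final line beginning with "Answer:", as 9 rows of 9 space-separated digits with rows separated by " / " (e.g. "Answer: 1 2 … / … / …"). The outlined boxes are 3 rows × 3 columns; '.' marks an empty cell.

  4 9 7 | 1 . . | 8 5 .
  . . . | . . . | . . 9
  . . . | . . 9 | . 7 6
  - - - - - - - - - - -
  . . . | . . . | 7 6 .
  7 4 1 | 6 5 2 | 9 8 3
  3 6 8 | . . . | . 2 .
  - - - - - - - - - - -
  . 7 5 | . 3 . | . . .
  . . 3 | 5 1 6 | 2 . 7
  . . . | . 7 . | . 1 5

Step 1. [r3c3∈{2}] r3c3 is down to just 2. So r3c3=2.
Step 2. [r2c8∈{3,4}] col 8 places 3 nowhere but r2c8. So r2c8=3.
Step 3. [r8c2∈{8}] only 8 remains possible at r8c2. So r8c2=8.
Step 4. [r7c1∈{1,2,6,9}] 1 has one home in row 7: r7c1 ⇒ r7c1=1.
Step 5. [r9c3∈{4,6,9}] 4 has one home in col 3: r9c3. So r9c3=4.
Step 6. [r7c4∈{2,4,8,9}] in row 7, 2 fits only at r7c4. So r7c4=2.
Step 7. [r7c6∈{4,8}] r7c6 is the only open cell in box 8 admitting 4, so r7c6=4.
Step 8. [r2c6∈{5,7,8}] in col 6, 5 fits only at r2c6, so r2c6=5.
Step 9. [r9c4∈{8,9}] r9c4 is the only open cell in box 8 admitting 9 ⇒ r9c4=9.
Step 10. [r2c5∈{2,4,6,8}] in row 2, 2 fits only at r2c5 ⇒ r2c5=2.
Step 11. [r9c1∈{2,6}] in box 7, 6 fits only at r9c1. So r9c1=6.
Step 12. [r4c1∈{2,5,9}] col 1 places 2 nowhere but r4c1. So r4c1=2.
Step 13. [r2c4∈{4,7,8}] row 2 places 7 nowhere but r2c4. So r2c4=7.
Step 14. [r6c4∈{4}] nothing but 4 survives at r6c4. So r6c4=4.
Step 15. [r3c2∈{1,3,5}] 3 has one home in col 2: r3c2. So r3c2=3.
Step 16. [r3c4∈{8}] r3c4 is down to just 8 ⇒ r3c4=8.
Step 17. [r6c9∈{1}] r6c9's peers cover all but 1 ⇒ r6c9=1.
Step 18. [r4c5∈{8,9}] r4c5 is the only open cell in col 5 admitting 8, so r4c5=8.
Step 19. [r3c7∈{1,4}] across row 3, 1 lands solely at r3c7. So r3c7=1.
Step 20. [r8c1∈{9}] r8c1's peers cover all but 9 ⇒ r8c1=9.
Step 21. [r4c6∈{1,3}] 1 has one home in row 4: r4c6 ⇒ r4c6=1.
Step 22. [r7c9∈{8}] r7c9's peers cover all but 8, so r7c9=8.
Step 23. [r3c1∈{5}] r3c1 is down to just 5. So r3c1=5.
Step 24. [r7c7∈{6}] nothing but 6 survives at r7c7. So r7c7=6.
Step 25. [r6c7∈{5}] r6c7 has the single candidate 5 ⇒ r6c7=5.
Step 26. [r4c3∈{9}] r4c3's peers cover all but 9. So r4c3=9.
Step 27. [r2c3∈{6}] r2c3 is down to just 6, so r2c3=6.
Step 28. [r9c7∈{3}] r9c7 has the single candidate 3, so r9c7=3.
Step 29. [r4c9∈{4}] only 4 remains possible at r4c9, so r4c9=4.
Step 30. [r6c6∈{7}] r6c6's peers cover all but 7 ⇒ r6c6=7.
Step 31. [r1c9∈{2}] only 2 remains possible at r1c9, so r1c9=2.
Step 32. [r3c5∈{4}] r3c5's peers cover all but 4, so r3c5=4.
Step 33. [r2c1∈{8}] r2c1's peers cover all but 8. So r2c1=8.
Step 34. [r6c5∈{9}] r6c5's peers cover all but 9, so r6c5=9.
Step 35. [r2c2∈{1}] r2c2's peers cover all but 1 ⇒ r2c2=1.
Step 36. [r1c6∈{3}] nothing but 3 survives at r1c6. So r1c6=3.
Step 37. [r2c7∈{4}] r2c7 is down to just 4, so r2c7=4.
Step 38. [r8c8∈{4}] r8c8's peers cover all but 4 ⇒ r8c8=4.
Step 39. [r7c8∈{9}] nothing but 9 survives at r7c8, so r7c8=9.
Step 40. [r4c4∈{3}] r4c4 has the single candidate 3 ⇒ r4c4=3.
Step 41. [r4c2∈{5}] r4c2's peers cover all but 5, so r4c2=5.
Step 42. [r1c5∈{6}] r1c5 is down to just 6, so r1c5=6.
Step 43. [r9c6∈{8}] nothing but 8 survives at r9c6 ⇒ r9c6=8.
Step 44. [r9c2∈{2}] r9c2's peers cover all but 2. So r9c2=2.

Answer: 4 9 7 1 6 3 8 5 2 / 8 1 6 7 2 5 4 3 9 / 5 3 2 8 4 9 1 7 6 / 2 5 9 3 8 1 7 6 4 / 7 4 1 6 5 2 9 8 3 / 3 6 8 4 9 7 5 2 1 / 1 7 5 2 3 4 6 9 8 / 9 8 3 5 1 6 2 4 7 / 6 2 4 9 7 8 3 1 5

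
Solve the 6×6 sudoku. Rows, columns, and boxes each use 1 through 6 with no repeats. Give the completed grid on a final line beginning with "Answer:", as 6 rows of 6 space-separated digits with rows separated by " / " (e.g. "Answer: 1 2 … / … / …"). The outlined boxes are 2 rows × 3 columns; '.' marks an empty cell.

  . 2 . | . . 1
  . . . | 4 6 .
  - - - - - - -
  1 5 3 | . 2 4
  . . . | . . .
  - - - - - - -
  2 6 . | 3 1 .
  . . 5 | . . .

Step 1. [r1c4∈{5}] r1c4's peers cover all but 5, so r1c4=5.
Step 2. [r5c3∈{4}] nothing but 4 survives at r5c3, so r5c3=4.
Step 3. [r6c1∈{3}] only 3 remains possible at r6c1. So r6c1=3.
Step 4. [r3c4∈{6}] only 6 remains possible at r3c4 ⇒ r3c4=6.
Step 5. [r2c2∈{1,3}] 3 has one home in col 2: r2c2. So r2c2=3.
Step 6. [r1c3∈{6}] r1c3 is down to just 6 ⇒ r1c3=6.
Step 7. [r4c5∈{3,5}] across col 5, 5 lands solely at r4c5, so r4c5=5.
Step 8. [r6c4∈{2}] r6c4 has the single candidate 2 ⇒ r6c4=2.
Step 9. [r4c2∈{4}] r4c2's peers cover all but 4. So r4c2=4.
Step 10. [r6c2∈{1}] r6c2 is down to just 1. So r6c2=1.
Step 11. [r2c6∈{2}] r2c6's peers cover all but 2 ⇒ r2c6=2.
Step 12. [r6c6∈{6}] r6c6 is down to just 6, so r6c6=6.
Step 13. [r2c3∈{1}] only 1 remains possible at r2c3, so r2c3=1.
Step 14. [r1c5∈{3}] r1c5's peers cover all but 3, so r1c5=3.
Step 15. [r4c1∈{6}] nothing but 6 survives at r4c1 ⇒ r4c1=6.
Step 16. [r4c3∈{2}] only 2 remains possible at r4c3 ⇒ r4c3=2.
Step 17. [r4c6∈{3}] nothing but 3 survives at r4c6 ⇒ r4c6=3.
Step 18. [r4c4∈{1}] only 1 remains possible at r4c4, so r4c4=1.
Step 19. [r5c6∈{5}] r5c6 is down to just 5. So r5c6=5.
Step 20. [r1c1∈{4}] r1c1 has the single candidate 4, so r1c1=4.
Step 21. [r2c1∈{5}] r2c1 has the single candidate 5, so r2c1=5.
Step 22. [r6c5∈{4}] r6c5 is down to just 4 ⇒ r6c5=4.

Answer: 4 2 6 5 3 1 / 5 3 1 4 6 2 / 1 5 3 6 2 4 / 6 4 2 1 5 3 / 2 6 4 3 1 5 / 3 1 5 2 4 6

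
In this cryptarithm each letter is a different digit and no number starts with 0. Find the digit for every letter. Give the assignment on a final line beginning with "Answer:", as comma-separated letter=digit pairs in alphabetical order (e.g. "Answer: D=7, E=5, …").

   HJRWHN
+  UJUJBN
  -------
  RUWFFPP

Step 1. [R] R is the leading digit of a 7-digit sum of two 6-digit numbers; the final carry is exactly 1 ⇒ R=1.
Step 2. [col 1: N + N ≡ P (mod 10)] P=4 is one option consistent with column 1 (N + N ≡ P (mod 10), carry-in 0) — take it, so P=4.
Step 3. [col 1: N + N ≡ P (mod 10)] column 1 (N + N ≡ P (mod 10), carry-in 0) doesn't pin N yet; pick N=2 and continue, so N=2.
Step 4. [col 2: H + B ≡ P (mod 10)] several values work for H in column 2 (H + B ≡ P (mod 10), carry-in 0); try H=9. So H=9.
Step 5. [col 2: H + B ≡ P (mod 10)] in column 2 we have H+B≡P with carry-in 0; given H=9, P=4 and digits 1,2,4,9 already taken and all letters distinct, that pins B to 5 ⇒ B=5.
Step 6. [col 3: W + J ≡ F (mod 10)] no forcing yet in column 3 (carry-in 1); J=6 is free and consistent — try it ⇒ J=6.
Step 7. [col 3: W + J ≡ F (mod 10)] column 3 (W + J ≡ F (mod 10), carry-in 1) doesn't pin F yet; pick F=0 and continue ⇒ F=0.
Step 8. [col 3: W + J ≡ F (mod 10)] from column 3 (J=6, F=0, carry-in 1, digits 0,1,2,4,5,6,9 already taken and all letters distinct): W must equal 3. So W=3.
Step 9. [col 4: R + U ≡ F (mod 10)] column 4 reads R+U+carry(1)=F with R=1, F=0; with digits 0,1,2,3,4,5,6,9 already taken and all letters distinct, the only value for U is 8, so U=8.

Answer: B=5, F=0, H=9, J=6, N=2, P=4, R=1, U=8, W=3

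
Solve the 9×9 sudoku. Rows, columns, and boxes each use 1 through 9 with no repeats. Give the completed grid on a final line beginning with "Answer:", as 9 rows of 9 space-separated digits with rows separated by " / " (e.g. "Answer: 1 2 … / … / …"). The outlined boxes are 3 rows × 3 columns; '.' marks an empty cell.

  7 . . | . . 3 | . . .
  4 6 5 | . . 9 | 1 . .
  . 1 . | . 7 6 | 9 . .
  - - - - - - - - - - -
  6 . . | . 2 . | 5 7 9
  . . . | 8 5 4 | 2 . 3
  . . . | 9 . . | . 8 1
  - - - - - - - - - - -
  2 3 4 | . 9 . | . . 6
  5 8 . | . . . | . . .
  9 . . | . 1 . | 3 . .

Step 1. [r9c2∈{7}] nothing but 7 survives at r9c2 ⇒ r9c2=7.
Step 2. [r2c4∈{2}] only 2 remains possible at r2c4 ⇒ r2c4=2.
Step 3. [r4c3∈{1,3,8}] across row 4, 8 lands solely at r4c3, so r4c3=8.
Step 4. [r6c7∈{4,6}] r6c7 is the only open cell in box 6 admitting 4. So r6c7=4.
Step 5. [r8c7∈{7}] r8c7's peers cover all but 7, so r8c7=7.
Step 6. [r1c4∈{1,4,5}] r1c4 is the only open cell in row 1 admitting 1 ⇒ r1c4=1.
Step 7. [r3c4∈{4,5}] r3c4 is the only open cell in box 2 admitting 5. So r3c4=5.
Step 8. [r1c5∈{4,8}] across box 2, 4 lands solely at r1c5, so r1c5=4.
Step 9. [r5c3∈{1,7,9}] across row 5, 7 lands solely at r5c3. So r5c3=7.
Step 10. [r6c1∈{3}] r6c1's peers cover all but 3. So r6c1=3.
Step 11. [r6c3∈{2}] nothing but 2 survives at r6c3 ⇒ r6c3=2.
Step 12. [r7c7∈{8}] only 8 remains possible at r7c7. So r7c7=8.
Step 13. [r1c9∈{2,5,8}] row 1 places 8 nowhere but r1c9. So r1c9=8.
Step 14. [r9c9∈{2,4,5}] 5 has one home in col 9: r9c9, so r9c9=5.
Step 15. [r8c6∈{2}] only 2 remains possible at r8c6 ⇒ r8c6=2.
Step 16. [r8c9∈{4}] r8c9 has the single candidate 4. So r8c9=4.
Step 17. [r8c3∈{1,6}] col 3 places 1 nowhere but r8c3 ⇒ r8c3=1.
Step 18. [r3c8∈{2,3,4}] row 3 places 4 nowhere but r3c8. So r3c8=4.
Step 19. [r1c8∈{2,5,6}] across row 1, 5 lands solely at r1c8 ⇒ r1c8=5.
Step 20. [r8c5∈{3,6}] in col 5, 3 fits only at r8c5 ⇒ r8c5=3.
Step 21. [r9c4∈{4,6}] r9c4 is the only open cell in row 9 admitting 4, so r9c4=4.
Step 22. [r6c6∈{7}] nothing but 7 survives at r6c6. So r6c6=7.
Step 23. [r5c2∈{9}] nothing but 9 survives at r5c2 ⇒ r5c2=9.
Step 24. [r1c7∈{6}] only 6 remains possible at r1c7 ⇒ r1c7=6.
Step 25. [r6c5∈{6}] r6c5 is down to just 6. So r6c5=6.
Step 26. [r7c6∈{5}] only 5 remains possible at r7c6, so r7c6=5.
Step 27. [r5c8∈{6}] only 6 remains possible at r5c8. So r5c8=6.
Step 28. [r7c4∈{7}] nothing but 7 survives at r7c4. So r7c4=7.
Step 29. [r2c5∈{8}] only 8 remains possible at r2c5. So r2c5=8.
Step 30. [r5c1∈{1}] r5c1's peers cover all but 1, so r5c1=1.
Step 31. [r1c3∈{9}] only 9 remains possible at r1c3. So r1c3=9.
Step 32. [r2c8∈{3}] r2c8's peers cover all but 3 ⇒ r2c8=3.
Step 33. [r3c1∈{8}] nothing but 8 survives at r3c1, so r3c1=8.
Step 34. [r4c6∈{1}] r4c6 is down to just 1. So r4c6=1.
Step 35. [r8c8∈{9}] nothing but 9 survives at r8c8, so r8c8=9.
Step 36. [r7c8∈{1}] r7c8 has the single candidate 1. So r7c8=1.
Step 37. [r2c9∈{7}] only 7 remains possible at r2c9. So r2c9=7.
Step 38. [r6c2∈{5}] nothing but 5 survives at r6c2. So r6c2=5.
Step 39. [r3c3∈{3}] r3c3's peers cover all but 3. So r3c3=3.
Step 40. [r9c6∈{8}] nothing but 8 survives at r9c6 ⇒ r9c6=8.
Step 41. [r9c3∈{6}] r9c3's peers cover all but 6, so r9c3=6.
Step 42. [r4c2∈{4}] only 4 remains possible at r4c2, so r4c2=4.
Step 43. [r4c4∈{3}] nothing but 3 survives at r4c4. So r4c4=3.
Step 44. [r8c4∈{6}] r8c4 has the single candidate 6, so r8c4=6.
Step 45. [r1c2∈{2}] r1c2's peers cover all but 2, so r1c2=2.
Step 46. [r3c9∈{2}] nothing but 2 survives at r3c9. So r3c9=2.
Step 47. [r9c8∈{2}] r9c8 has the single candidate 2, so r9c8=2.

Answer: 7 2 9 1 4 3 6 5 8 / 4 6 5 2 8 9 1 3 7 / 8 1 3 5 7 6 9 4 2 / 6 4 8 3 2 1 5 7 9 / 1 9 7 8 5 4 2 6 3 / 3 5 2 9 6 7 4 8 1 / 2 3 4 7 9 5 8 1 6 / 5 8 1 6 3 2 7 9 4 / 9 7 6 4 1 8 3 2 5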